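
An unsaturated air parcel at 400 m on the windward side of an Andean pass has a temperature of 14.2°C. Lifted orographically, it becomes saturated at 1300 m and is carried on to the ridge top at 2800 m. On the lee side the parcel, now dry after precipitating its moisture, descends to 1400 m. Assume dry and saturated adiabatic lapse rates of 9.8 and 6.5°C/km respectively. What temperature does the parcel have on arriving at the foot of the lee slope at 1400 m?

400 → 1300 m (dry, 9.8°C/km): ΔT = -9.8 × 0.9 = -8.82°C → T = 5.38°C
1300 → 2800 m (saturated, 6.5°C/km): ΔT = -6.5 × 1.5 = -9.75°C → T = -4.37°C
2800 → 1400 m (dry descent, 9.8°C/km): ΔT = +9.8 × 1.4 = +13.72°C → T = 9.35°C

9.35°C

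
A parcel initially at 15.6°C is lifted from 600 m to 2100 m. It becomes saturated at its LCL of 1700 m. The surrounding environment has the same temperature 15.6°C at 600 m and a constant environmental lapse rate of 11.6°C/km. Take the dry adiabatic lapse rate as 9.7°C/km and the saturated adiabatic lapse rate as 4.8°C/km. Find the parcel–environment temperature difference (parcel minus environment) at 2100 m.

Parcel:
  600–1700 m, dry: Δz = 1.1 km ⇒ ΔT = -10.67°C; T = 4.93°C
  1700–2100 m, saturated: Δz = 0.4 km ⇒ ΔT = -1.92°C; T = 3.01°C
Environment:
  600–2100 m, environment: Δz = 1.5 km ⇒ ΔT = -17.4°C; T = -1.8°C
T_parcel − T_env = 3.01 − (-1.8) = +4.81°C

+4.81°C (parcel warmer than environment)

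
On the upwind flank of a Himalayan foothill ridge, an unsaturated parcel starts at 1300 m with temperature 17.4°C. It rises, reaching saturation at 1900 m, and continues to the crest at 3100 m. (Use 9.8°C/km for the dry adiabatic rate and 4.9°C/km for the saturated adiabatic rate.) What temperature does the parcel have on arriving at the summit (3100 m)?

From 1300 m to 1900 m (dry): cools by 9.8 × 0.6 = 5.88°C, giving 11.52°C.
From 1900 m to 3100 m (saturated): cools by 4.9 × 1.2 = 5.88°C, giving 5.64°C.

5.64°C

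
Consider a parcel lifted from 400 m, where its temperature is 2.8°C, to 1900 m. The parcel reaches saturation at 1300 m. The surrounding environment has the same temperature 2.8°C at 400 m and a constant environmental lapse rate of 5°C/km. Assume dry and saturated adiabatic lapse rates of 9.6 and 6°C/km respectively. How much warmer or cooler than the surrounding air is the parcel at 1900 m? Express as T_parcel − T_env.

-4.74°C (parcel cooler than environment)

Parcel:
  From 400 m to 1300 m (dry): cools by 9.6 × 0.9 = 8.64°C, giving -5.84°C.
  From 1300 m to 1900 m (saturated): cools by 6 × 0.6 = 3.6°C, giving -9.44°C.
Environment:
  From 400 m to 1900 m (environment): cools by 5 × 1.5 = 7.5°C, giving -4.7°C.
T_parcel − T_env = -9.44 − (-4.7) = -4.74°C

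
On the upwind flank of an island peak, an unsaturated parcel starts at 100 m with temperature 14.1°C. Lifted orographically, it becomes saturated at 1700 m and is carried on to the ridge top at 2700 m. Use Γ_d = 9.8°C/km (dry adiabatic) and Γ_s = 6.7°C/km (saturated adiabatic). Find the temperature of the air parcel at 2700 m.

100–1700 m, dry: Δz = 1.6 km ⇒ ΔT = -15.68°C; T = -1.58°C
1700–2700 m, saturated: Δz = 1 km ⇒ ΔT = -6.7°C; T = -8.28°C

-8.28°C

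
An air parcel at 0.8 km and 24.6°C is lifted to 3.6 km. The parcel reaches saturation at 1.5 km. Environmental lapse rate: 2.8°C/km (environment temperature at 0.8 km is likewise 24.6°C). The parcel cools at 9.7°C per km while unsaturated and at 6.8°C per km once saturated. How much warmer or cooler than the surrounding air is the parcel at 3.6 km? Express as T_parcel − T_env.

Parcel:
  800 → 1500 m (dry, 9.7°C/km): ΔT = -9.7 × 0.7 = -6.79°C → T = 17.81°C
  1500 → 3600 m (saturated, 6.8°C/km): ΔT = -6.8 × 2.1 = -14.28°C → T = 3.53°C
Environment:
  800 → 3600 m (environment, 2.8°C/km): ΔT = -2.8 × 2.8 = -7.84°C → T = 16.76°C
T_parcel − T_env = 3.53 − 16.76 = -13.23°C

-13.23°C (parcel cooler than environment)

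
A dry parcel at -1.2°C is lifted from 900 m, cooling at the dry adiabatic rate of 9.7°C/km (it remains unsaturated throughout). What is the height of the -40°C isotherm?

4900 m

Height above start = (-1.2 − (-40)) / 9.7 = 4 km
Altitude = 900 m + 4000 m = 4900 m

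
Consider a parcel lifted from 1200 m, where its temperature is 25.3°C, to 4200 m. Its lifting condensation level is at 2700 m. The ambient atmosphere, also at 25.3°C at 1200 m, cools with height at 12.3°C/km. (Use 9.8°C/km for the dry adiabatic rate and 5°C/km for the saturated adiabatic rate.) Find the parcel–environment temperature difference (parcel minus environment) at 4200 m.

+14.7°C (parcel warmer than environment)

Parcel:
  1200 → 2700 m (dry, 9.8°C/km): ΔT = -9.8 × 1.5 = -14.7°C → T = 10.6°C
  2700 → 4200 m (saturated, 5°C/km): ΔT = -5 × 1.5 = -7.5°C → T = 3.1°C
Environment:
  1200 → 4200 m (environment, 12.3°C/km): ΔT = -12.3 × 3 = -36.9°C → T = -11.6°C
T_parcel − T_env = 3.1 − (-11.6) = +14.7°C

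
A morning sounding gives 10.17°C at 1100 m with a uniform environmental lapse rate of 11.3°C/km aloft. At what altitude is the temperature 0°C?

2000 m

Height above start = (10.17 − 0) / 11.3 = 0.9 km
Altitude = 1100 m + 900 m = 2000 m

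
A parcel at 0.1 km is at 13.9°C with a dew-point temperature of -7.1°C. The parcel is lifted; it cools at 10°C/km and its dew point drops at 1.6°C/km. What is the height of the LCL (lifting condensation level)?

T and T_d converge at 10 − 1.6 = 8.4°C per km
Height above start = (13.9 − (-7.1)) / 8.4 = 2.5 km
LCL altitude = 100 m + 2500 m = 2600 m

2.6 km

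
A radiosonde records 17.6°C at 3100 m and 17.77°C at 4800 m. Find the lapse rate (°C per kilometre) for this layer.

Γ = −ΔT/Δz = (17.6 − 17.77) / (4800 − 3100) m
  = -0.17°C / 1.7 km = -0.1°C/km

-0.1°C/km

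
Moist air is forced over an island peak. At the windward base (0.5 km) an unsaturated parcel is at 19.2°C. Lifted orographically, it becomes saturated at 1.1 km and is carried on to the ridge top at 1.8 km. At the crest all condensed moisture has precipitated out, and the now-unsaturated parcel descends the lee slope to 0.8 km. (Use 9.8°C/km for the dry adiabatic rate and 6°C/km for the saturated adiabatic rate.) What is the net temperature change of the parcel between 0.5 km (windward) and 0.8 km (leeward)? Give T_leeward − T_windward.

500 → 1100 m (dry, 9.8°C/km): ΔT = -9.8 × 0.6 = -5.88°C → T = 13.32°C
1100 → 1800 m (saturated, 6°C/km): ΔT = -6 × 0.7 = -4.2°C → T = 9.12°C
1800 → 800 m (dry descent, 9.8°C/km): ΔT = +9.8 × 1 = +9.8°C → T = 18.92°C
Net change vs windward start: 18.92 − 19.2 = -0.28°C

-0.28°C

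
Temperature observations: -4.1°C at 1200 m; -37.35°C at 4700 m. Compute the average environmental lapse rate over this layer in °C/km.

Γ = −ΔT/Δz = (-4.1 − (-37.35)) / (4700 − 1200) m
  = 33.25°C / 3.5 km = 9.5°C/km

9.5°C/km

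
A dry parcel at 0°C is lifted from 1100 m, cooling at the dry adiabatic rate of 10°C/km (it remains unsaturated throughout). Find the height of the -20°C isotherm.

3100 m

Height above start = (0 − (-20)) / 10 = 2 km
Altitude = 1100 m + 2000 m = 3100 m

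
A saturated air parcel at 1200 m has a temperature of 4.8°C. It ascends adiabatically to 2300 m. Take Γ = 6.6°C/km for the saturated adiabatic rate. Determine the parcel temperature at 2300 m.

1200–2300 m, saturated adiabatic: Δz = 1.1 km ⇒ ΔT = -7.26°C; T = -2.46°C

-2.46°C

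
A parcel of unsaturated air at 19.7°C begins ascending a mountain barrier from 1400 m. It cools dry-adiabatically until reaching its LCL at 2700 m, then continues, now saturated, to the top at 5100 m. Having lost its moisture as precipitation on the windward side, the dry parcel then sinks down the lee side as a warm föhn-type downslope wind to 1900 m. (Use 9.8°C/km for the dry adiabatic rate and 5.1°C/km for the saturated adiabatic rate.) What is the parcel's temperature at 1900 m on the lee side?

Dry to 2700 m: -9.8 × 1.3 km = -12.74°C, so T = 6.96°C.
Saturated to 5100 m: -5.1 × 2.4 km = -12.24°C, so T = -5.28°C.
Dry descent to 1900 m: +9.8 × 3.2 km = +31.36°C, so T = 26.08°C.

26.08°C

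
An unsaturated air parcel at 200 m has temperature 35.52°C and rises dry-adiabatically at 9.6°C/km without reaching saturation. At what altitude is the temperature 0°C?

3900 m

Height above start = (35.52 − 0) / 9.6 = 3.7 km
Altitude = 200 m + 3700 m = 3900 m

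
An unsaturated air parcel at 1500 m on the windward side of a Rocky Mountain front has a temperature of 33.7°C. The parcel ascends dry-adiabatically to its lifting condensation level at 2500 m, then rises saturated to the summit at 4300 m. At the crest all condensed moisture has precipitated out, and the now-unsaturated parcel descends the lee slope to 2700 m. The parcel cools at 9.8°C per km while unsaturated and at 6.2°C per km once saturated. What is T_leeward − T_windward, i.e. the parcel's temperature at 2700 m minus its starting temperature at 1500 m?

-5.28°C

1500 → 2500 m (dry, 9.8°C/km): ΔT = -9.8 × 1 = -9.8°C → T = 23.9°C
2500 → 4300 m (saturated, 6.2°C/km): ΔT = -6.2 × 1.8 = -11.16°C → T = 12.74°C
4300 → 2700 m (dry descent, 9.8°C/km): ΔT = +9.8 × 1.6 = +15.68°C → T = 28.42°C
Net change vs windward start: 28.42 − 33.7 = -5.28°C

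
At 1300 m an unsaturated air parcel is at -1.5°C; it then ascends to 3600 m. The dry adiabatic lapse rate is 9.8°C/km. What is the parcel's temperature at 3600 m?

-24.04°C

Dry adiabatic to 3600 m: -9.8 × 2.3 km = -22.54°C, so T = -24.04°C.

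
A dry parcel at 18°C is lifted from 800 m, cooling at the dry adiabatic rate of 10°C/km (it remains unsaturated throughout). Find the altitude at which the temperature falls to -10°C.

3600 m

Height above start = (18 − (-10)) / 10 = 2.8 km
Altitude = 800 m + 2800 m = 3600 m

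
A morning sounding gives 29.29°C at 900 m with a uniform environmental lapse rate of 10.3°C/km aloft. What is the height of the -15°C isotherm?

5200 m

Height above start = (29.29 − (-15)) / 10.3 = 4.3 km
Altitude = 900 m + 4300 m = 5200 m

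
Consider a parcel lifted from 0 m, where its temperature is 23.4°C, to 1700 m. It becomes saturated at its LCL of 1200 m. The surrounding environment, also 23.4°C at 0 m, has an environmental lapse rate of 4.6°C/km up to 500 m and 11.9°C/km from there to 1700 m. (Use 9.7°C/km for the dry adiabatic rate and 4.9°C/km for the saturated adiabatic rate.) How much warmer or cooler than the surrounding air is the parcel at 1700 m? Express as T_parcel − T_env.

+2.49°C (parcel warmer than environment)

Parcel:
  0–1200 m, dry: Δz = 1.2 km ⇒ ΔT = -11.64°C; T = 11.76°C
  1200–1700 m, saturated: Δz = 0.5 km ⇒ ΔT = -2.45°C; T = 9.31°C
Environment:
  0–500 m, environment, lower layer: Δz = 0.5 km ⇒ ΔT = -2.3°C; T = 21.1°C
  500–1700 m, environment, upper layer: Δz = 1.2 km ⇒ ΔT = -14.28°C; T = 6.82°C
T_parcel − T_env = 9.31 − 6.82 = +2.49°C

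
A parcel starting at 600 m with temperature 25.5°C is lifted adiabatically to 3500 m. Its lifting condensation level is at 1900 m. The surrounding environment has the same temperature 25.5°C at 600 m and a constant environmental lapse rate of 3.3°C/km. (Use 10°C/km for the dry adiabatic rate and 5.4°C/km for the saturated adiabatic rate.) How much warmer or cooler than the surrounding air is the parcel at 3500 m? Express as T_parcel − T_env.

Parcel:
  600–1900 m, dry: Δz = 1.3 km ⇒ ΔT = -13°C; T = 12.5°C
  1900–3500 m, saturated: Δz = 1.6 km ⇒ ΔT = -8.64°C; T = 3.86°C
Environment:
  600–3500 m, environment: Δz = 2.9 km ⇒ ΔT = -9.57°C; T = 15.93°C
T_parcel − T_env = 3.86 − 15.93 = -12.07°C

-12.07°C (parcel cooler than environment)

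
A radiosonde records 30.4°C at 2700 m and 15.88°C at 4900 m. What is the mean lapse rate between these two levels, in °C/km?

Γ = −ΔT/Δz = (30.4 − 15.88) / (4900 − 2700) m
  = 14.52°C / 2.2 km = 6.6°C/km

6.6°C/km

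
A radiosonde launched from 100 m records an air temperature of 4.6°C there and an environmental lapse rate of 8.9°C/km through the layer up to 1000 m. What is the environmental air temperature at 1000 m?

-3.41°C

Environmental to 1000 m: -8.9 × 0.9 km = -8.01°C, so T = -3.41°C.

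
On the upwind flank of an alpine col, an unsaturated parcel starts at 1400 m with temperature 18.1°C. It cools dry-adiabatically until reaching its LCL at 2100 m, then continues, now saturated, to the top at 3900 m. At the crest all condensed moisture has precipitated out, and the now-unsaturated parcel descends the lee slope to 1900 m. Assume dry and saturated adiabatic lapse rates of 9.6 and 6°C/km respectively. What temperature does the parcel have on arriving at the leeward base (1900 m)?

19.78°C

Dry to 2100 m: -9.6 × 0.7 km = -6.72°C, so T = 11.38°C.
Saturated to 3900 m: -6 × 1.8 km = -10.8°C, so T = 0.58°C.
Dry descent to 1900 m: +9.6 × 2 km = +19.2°C, so T = 19.78°C.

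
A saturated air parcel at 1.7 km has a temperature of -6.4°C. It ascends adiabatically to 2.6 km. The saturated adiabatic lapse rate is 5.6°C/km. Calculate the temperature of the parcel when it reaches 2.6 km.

-11.44°C

1700–2600 m, saturated adiabatic: Δz = 0.9 km ⇒ ΔT = -5.04°C; T = -11.44°C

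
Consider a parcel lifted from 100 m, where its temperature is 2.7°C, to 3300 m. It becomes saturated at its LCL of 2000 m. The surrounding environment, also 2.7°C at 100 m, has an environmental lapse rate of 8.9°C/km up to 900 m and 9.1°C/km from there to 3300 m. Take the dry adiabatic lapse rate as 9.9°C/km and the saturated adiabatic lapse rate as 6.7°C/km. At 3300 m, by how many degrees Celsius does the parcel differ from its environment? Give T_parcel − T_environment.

Parcel:
  100 → 2000 m (dry, 9.9°C/km): ΔT = -9.9 × 1.9 = -18.81°C → T = -16.11°C
  2000 → 3300 m (saturated, 6.7°C/km): ΔT = -6.7 × 1.3 = -8.71°C → T = -24.82°C
Environment:
  100 → 900 m (environment, lower layer, 8.9°C/km): ΔT = -8.9 × 0.8 = -7.12°C → T = -4.42°C
  900 → 3300 m (environment, upper layer, 9.1°C/km): ΔT = -9.1 × 2.4 = -21.84°C → T = -26.26°C
T_parcel − T_env = -24.82 − (-26.26) = +1.44°C

+1.44°C (parcel warmer than environment)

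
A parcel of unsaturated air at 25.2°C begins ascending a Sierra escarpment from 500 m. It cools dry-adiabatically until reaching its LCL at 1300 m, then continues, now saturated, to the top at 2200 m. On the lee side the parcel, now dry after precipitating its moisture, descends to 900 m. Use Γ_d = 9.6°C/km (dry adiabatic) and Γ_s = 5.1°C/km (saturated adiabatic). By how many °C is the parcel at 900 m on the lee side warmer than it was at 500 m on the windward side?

500 → 1300 m (dry, 9.6°C/km): ΔT = -9.6 × 0.8 = -7.68°C → T = 17.52°C
1300 → 2200 m (saturated, 5.1°C/km): ΔT = -5.1 × 0.9 = -4.59°C → T = 12.93°C
2200 → 900 m (dry descent, 9.6°C/km): ΔT = +9.6 × 1.3 = +12.48°C → T = 25.41°C
Net change vs windward start: 25.41 − 25.2 = +0.21°C

+0.21°C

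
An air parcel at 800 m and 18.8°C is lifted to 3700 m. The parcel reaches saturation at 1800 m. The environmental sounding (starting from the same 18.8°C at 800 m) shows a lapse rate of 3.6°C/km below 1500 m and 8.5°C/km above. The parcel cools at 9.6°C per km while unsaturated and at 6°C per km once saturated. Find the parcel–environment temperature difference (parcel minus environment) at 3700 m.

+0.22°C (parcel warmer than environment)

Parcel:
  800 → 1800 m (dry, 9.6°C/km): ΔT = -9.6 × 1 = -9.6°C → T = 9.2°C
  1800 → 3700 m (saturated, 6°C/km): ΔT = -6 × 1.9 = -11.4°C → T = -2.2°C
Environment:
  800 → 1500 m (environment, lower layer, 3.6°C/km): ΔT = -3.6 × 0.7 = -2.52°C → T = 16.28°C
  1500 → 3700 m (environment, upper layer, 8.5°C/km): ΔT = -8.5 × 2.2 = -18.7°C → T = -2.42°C
T_parcel − T_env = -2.2 − (-2.42) = +0.22°C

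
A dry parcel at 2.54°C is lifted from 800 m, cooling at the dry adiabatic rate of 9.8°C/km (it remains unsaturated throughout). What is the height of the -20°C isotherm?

Height above start = (2.54 − (-20)) / 9.8 = 2.3 km
Altitude = 800 m + 2300 m = 3100 m

3100 m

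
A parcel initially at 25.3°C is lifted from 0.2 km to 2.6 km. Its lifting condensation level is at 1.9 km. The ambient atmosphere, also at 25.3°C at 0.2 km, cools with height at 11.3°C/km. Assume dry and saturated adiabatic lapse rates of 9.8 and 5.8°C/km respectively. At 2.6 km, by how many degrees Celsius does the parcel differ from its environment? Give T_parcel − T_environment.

Parcel:
  From 200 m to 1900 m (dry): cools by 9.8 × 1.7 = 16.66°C, giving 8.64°C.
  From 1900 m to 2600 m (saturated): cools by 5.8 × 0.7 = 4.06°C, giving 4.58°C.
Environment:
  From 200 m to 2600 m (environment): cools by 11.3 × 2.4 = 27.12°C, giving -1.82°C.
T_parcel − T_env = 4.58 − (-1.82) = +6.4°C

+6.4°C (parcel warmer than environment)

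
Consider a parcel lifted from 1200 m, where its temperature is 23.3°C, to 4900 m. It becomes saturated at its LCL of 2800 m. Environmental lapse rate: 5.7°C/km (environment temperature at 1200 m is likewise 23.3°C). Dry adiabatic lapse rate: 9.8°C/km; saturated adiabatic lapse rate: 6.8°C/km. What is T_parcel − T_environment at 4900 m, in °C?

Parcel:
  From 1200 m to 2800 m (dry): cools by 9.8 × 1.6 = 15.68°C, giving 7.62°C.
  From 2800 m to 4900 m (saturated): cools by 6.8 × 2.1 = 14.28°C, giving -6.66°C.
Environment:
  From 1200 m to 4900 m (environment): cools by 5.7 × 3.7 = 21.09°C, giving 2.21°C.
T_parcel − T_env = -6.66 − 2.21 = -8.87°C

-8.87°C (parcel cooler than environment)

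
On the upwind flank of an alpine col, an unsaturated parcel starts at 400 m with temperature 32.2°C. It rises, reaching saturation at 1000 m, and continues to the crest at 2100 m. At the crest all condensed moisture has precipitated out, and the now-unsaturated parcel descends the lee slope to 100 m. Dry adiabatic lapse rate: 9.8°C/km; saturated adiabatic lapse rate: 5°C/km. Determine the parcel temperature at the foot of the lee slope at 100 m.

40.42°C

From 400 m to 1000 m (dry): cools by 9.8 × 0.6 = 5.88°C, giving 26.32°C.
From 1000 m to 2100 m (saturated): cools by 5 × 1.1 = 5.5°C, giving 20.82°C.
From 2100 m to 100 m (dry descent): warms by 9.8 × 2 = 19.6°C, giving 40.42°C.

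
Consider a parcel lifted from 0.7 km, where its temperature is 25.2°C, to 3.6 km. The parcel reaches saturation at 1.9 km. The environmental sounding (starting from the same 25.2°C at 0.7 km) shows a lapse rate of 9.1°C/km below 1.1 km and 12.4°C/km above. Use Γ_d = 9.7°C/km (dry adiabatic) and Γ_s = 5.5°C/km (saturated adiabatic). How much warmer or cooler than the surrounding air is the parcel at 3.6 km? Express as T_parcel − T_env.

Parcel:
  Dry to 1900 m: -9.7 × 1.2 km = -11.64°C, so T = 13.56°C.
  Saturated to 3600 m: -5.5 × 1.7 km = -9.35°C, so T = 4.21°C.
Environment:
  Environment, lower layer to 1100 m: -9.1 × 0.4 km = -3.64°C, so T = 21.56°C.
  Environment, upper layer to 3600 m: -12.4 × 2.5 km = -31°C, so T = -9.44°C.
T_parcel − T_env = 4.21 − (-9.44) = +13.65°C

+13.65°C (parcel warmer than environment)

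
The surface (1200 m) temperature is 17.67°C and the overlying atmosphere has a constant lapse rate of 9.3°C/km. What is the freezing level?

3100 m

Height above start = (17.67 − 0) / 9.3 = 1.9 km
Altitude = 1200 m + 1900 m = 3100 m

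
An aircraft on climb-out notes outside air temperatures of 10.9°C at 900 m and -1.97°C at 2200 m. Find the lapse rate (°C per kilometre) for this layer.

Γ = −ΔT/Δz = (10.9 − (-1.97)) / (2200 − 900) m
  = 12.87°C / 1.3 km = 9.9°C/km

9.9°C/km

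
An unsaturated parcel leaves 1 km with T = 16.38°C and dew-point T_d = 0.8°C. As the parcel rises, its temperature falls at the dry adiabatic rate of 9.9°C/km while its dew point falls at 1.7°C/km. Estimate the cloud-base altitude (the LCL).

2.9 km

T and T_d converge at 9.9 − 1.7 = 8.2°C per km
Height above start = (16.38 − 0.8) / 8.2 = 1.9 km
LCL altitude = 1000 m + 1900 m = 2900 m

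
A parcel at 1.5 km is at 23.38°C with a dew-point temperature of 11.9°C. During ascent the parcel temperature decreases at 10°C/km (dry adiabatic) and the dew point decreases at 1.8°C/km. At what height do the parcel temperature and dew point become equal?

T and T_d converge at 10 − 1.8 = 8.2°C per km
Height above start = (23.38 − 11.9) / 8.2 = 1.4 km
LCL altitude = 1500 m + 1400 m = 2900 m

2.9 km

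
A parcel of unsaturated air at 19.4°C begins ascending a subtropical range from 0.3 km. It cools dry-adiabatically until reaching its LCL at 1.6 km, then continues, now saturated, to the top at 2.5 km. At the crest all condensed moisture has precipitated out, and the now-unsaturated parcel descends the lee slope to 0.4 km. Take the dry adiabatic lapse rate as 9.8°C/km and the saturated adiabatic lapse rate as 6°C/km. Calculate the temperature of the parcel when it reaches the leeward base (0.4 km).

21.84°C

300 → 1600 m (dry, 9.8°C/km): ΔT = -9.8 × 1.3 = -12.74°C → T = 6.66°C
1600 → 2500 m (saturated, 6°C/km): ΔT = -6 × 0.9 = -5.4°C → T = 1.26°C
2500 → 400 m (dry descent, 9.8°C/km): ΔT = +9.8 × 2.1 = +20.58°C → T = 21.84°C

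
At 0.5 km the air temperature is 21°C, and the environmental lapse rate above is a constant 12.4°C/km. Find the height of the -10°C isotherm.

3 km

Height above start = (21 − (-10)) / 12.4 = 2.5 km
Altitude = 500 m + 2500 m = 3000 m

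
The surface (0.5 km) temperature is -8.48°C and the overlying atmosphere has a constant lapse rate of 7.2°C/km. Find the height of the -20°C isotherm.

2.1 km

Height above start = (-8.48 − (-20)) / 7.2 = 1.6 km
Altitude = 500 m + 1600 m = 2100 m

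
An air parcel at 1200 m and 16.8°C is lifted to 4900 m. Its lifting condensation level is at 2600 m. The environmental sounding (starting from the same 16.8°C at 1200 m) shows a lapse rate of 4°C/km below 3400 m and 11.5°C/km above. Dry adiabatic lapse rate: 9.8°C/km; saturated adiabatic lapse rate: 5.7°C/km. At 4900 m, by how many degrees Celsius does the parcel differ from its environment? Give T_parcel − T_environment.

-0.78°C (parcel cooler than environment)

Parcel:
  1200–2600 m, dry: Δz = 1.4 km ⇒ ΔT = -13.72°C; T = 3.08°C
  2600–4900 m, saturated: Δz = 2.3 km ⇒ ΔT = -13.11°C; T = -10.03°C
Environment:
  1200–3400 m, environment, lower layer: Δz = 2.2 km ⇒ ΔT = -8.8°C; T = 8°C
  3400–4900 m, environment, upper layer: Δz = 1.5 km ⇒ ΔT = -17.25°C; T = -9.25°C
T_parcel − T_env = -10.03 − (-9.25) = -0.78°C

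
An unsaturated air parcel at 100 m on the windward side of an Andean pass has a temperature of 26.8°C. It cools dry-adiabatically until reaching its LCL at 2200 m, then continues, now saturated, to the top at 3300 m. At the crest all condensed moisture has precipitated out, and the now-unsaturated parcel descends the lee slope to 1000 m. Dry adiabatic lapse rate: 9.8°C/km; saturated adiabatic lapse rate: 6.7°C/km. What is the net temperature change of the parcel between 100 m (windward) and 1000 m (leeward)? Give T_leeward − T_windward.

100 → 2200 m (dry, 9.8°C/km): ΔT = -9.8 × 2.1 = -20.58°C → T = 6.22°C
2200 → 3300 m (saturated, 6.7°C/km): ΔT = -6.7 × 1.1 = -7.37°C → T = -1.15°C
3300 → 1000 m (dry descent, 9.8°C/km): ΔT = +9.8 × 2.3 = +22.54°C → T = 21.39°C
Net change vs windward start: 21.39 − 26.8 = -5.41°C

-5.41°C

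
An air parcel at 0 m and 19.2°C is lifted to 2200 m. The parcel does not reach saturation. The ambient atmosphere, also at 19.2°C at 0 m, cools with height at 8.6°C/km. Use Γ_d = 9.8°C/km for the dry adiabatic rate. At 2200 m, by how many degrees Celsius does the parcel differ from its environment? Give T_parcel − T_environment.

-2.64°C (parcel cooler than environment)

Parcel:
  0 → 2200 m (dry, 9.8°C/km): ΔT = -9.8 × 2.2 = -21.56°C → T = -2.36°C
Environment:
  0 → 2200 m (environment, 8.6°C/km): ΔT = -8.6 × 2.2 = -18.92°C → T = 0.28°C
T_parcel − T_env = -2.36 − 0.28 = -2.64°C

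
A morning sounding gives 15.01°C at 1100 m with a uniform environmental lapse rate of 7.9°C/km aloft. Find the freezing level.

3000 m

Height above start = (15.01 − 0) / 7.9 = 1.9 km
Altitude = 1100 m + 1900 m = 3000 m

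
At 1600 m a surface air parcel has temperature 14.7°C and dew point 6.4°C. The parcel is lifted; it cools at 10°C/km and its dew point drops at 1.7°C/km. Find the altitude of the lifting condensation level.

T and T_d converge at 10 − 1.7 = 8.3°C per km
Height above start = (14.7 − 6.4) / 8.3 = 1 km
LCL altitude = 1600 m + 1000 m = 2600 m

2600 m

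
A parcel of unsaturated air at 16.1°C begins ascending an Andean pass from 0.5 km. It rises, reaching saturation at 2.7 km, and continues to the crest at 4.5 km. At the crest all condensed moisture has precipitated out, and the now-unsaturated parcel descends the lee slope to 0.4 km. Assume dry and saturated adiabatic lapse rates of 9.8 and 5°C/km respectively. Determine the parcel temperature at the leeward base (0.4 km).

From 500 m to 2700 m (dry): cools by 9.8 × 2.2 = 21.56°C, giving -5.46°C.
From 2700 m to 4500 m (saturated): cools by 5 × 1.8 = 9°C, giving -14.46°C.
From 4500 m to 400 m (dry descent): warms by 9.8 × 4.1 = 40.18°C, giving 25.72°C.

25.72°C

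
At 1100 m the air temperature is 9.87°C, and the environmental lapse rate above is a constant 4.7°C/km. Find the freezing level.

3200 m

Height above start = (9.87 − 0) / 4.7 = 2.1 km
Altitude = 1100 m + 2100 m = 3200 m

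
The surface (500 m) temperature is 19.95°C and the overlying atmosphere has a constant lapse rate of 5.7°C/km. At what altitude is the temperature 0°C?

Height above start = (19.95 − 0) / 5.7 = 3.5 km
Altitude = 500 m + 3500 m = 4000 m

4000 m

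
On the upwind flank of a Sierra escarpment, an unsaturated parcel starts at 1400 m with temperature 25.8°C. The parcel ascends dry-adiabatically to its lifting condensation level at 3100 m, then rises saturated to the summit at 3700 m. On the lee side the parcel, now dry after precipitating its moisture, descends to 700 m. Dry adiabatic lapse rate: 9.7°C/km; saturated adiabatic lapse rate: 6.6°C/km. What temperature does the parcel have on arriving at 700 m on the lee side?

34.45°C

Dry to 3100 m: -9.7 × 1.7 km = -16.49°C, so T = 9.31°C.
Saturated to 3700 m: -6.6 × 0.6 km = -3.96°C, so T = 5.35°C.
Dry descent to 700 m: +9.7 × 3 km = +29.1°C, so T = 34.45°C.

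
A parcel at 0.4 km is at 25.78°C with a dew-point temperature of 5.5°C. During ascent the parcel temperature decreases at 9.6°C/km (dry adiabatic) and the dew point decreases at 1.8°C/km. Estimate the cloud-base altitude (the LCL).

T and T_d converge at 9.6 − 1.8 = 7.8°C per km
Height above start = (25.78 − 5.5) / 7.8 = 2.6 km
LCL altitude = 400 m + 2600 m = 3000 m

3 km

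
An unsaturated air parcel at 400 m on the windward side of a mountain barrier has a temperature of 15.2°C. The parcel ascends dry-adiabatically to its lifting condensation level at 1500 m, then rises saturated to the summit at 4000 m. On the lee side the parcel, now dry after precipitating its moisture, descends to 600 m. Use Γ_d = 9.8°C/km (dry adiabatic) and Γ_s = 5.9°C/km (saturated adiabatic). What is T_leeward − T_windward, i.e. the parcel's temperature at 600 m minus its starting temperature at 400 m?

+7.79°C

400–1500 m, dry: Δz = 1.1 km ⇒ ΔT = -10.78°C; T = 4.42°C
1500–4000 m, saturated: Δz = 2.5 km ⇒ ΔT = -14.75°C; T = -10.33°C
4000–600 m, dry descent: Δz = 3.4 km ⇒ ΔT = +33.32°C; T = 22.99°C
Net change vs windward start: 22.99 − 15.2 = +7.79°C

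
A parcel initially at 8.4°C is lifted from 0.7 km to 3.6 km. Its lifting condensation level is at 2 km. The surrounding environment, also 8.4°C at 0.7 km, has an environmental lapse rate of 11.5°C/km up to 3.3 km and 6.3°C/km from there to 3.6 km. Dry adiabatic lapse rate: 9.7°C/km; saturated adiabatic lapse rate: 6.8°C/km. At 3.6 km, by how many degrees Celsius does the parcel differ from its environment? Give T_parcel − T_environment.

Parcel:
  700 → 2000 m (dry, 9.7°C/km): ΔT = -9.7 × 1.3 = -12.61°C → T = -4.21°C
  2000 → 3600 m (saturated, 6.8°C/km): ΔT = -6.8 × 1.6 = -10.88°C → T = -15.09°C
Environment:
  700 → 3300 m (environment, lower layer, 11.5°C/km): ΔT = -11.5 × 2.6 = -29.9°C → T = -21.5°C
  3300 → 3600 m (environment, upper layer, 6.3°C/km): ΔT = -6.3 × 0.3 = -1.89°C → T = -23.39°C
T_parcel − T_env = -15.09 − (-23.39) = +8.3°C

+8.3°C (parcel warmer than environment)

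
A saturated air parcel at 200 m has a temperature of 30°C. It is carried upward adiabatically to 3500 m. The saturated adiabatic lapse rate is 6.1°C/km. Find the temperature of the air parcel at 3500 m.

9.87°C

200–3500 m, saturated adiabatic: Δz = 3.3 km ⇒ ΔT = -20.13°C; T = 9.87°C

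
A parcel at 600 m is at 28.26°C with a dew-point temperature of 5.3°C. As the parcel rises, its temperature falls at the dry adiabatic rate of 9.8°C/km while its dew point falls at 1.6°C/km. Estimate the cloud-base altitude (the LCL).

T and T_d converge at 9.8 − 1.6 = 8.2°C per km
Height above start = (28.26 − 5.3) / 8.2 = 2.8 km
LCL altitude = 600 m + 2800 m = 3400 m

3400 m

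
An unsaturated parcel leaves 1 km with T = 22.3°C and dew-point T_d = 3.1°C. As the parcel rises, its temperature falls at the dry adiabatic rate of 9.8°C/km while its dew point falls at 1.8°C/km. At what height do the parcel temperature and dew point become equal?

3.4 km

T and T_d converge at 9.8 − 1.8 = 8°C per km
Height above start = (22.3 − 3.1) / 8 = 2.4 km
LCL altitude = 1000 m + 2400 m = 3400 m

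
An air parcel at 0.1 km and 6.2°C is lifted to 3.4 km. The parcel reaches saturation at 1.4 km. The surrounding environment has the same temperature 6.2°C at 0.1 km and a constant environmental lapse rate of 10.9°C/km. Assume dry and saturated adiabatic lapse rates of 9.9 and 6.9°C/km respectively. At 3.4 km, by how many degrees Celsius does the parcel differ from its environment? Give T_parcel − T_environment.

Parcel:
  100–1400 m, dry: Δz = 1.3 km ⇒ ΔT = -12.87°C; T = -6.67°C
  1400–3400 m, saturated: Δz = 2 km ⇒ ΔT = -13.8°C; T = -20.47°C
Environment:
  100–3400 m, environment: Δz = 3.3 km ⇒ ΔT = -35.97°C; T = -29.77°C
T_parcel − T_env = -20.47 − (-29.77) = +9.3°C

+9.3°C (parcel warmer than environment)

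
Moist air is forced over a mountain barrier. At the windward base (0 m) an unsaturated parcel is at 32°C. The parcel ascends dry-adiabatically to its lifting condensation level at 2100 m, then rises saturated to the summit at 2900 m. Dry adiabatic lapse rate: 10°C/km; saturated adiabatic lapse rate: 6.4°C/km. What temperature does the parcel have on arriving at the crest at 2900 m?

5.88°C

0–2100 m, dry: Δz = 2.1 km ⇒ ΔT = -21°C; T = 11°C
2100–2900 m, saturated: Δz = 0.8 km ⇒ ΔT = -5.12°C; T = 5.88°C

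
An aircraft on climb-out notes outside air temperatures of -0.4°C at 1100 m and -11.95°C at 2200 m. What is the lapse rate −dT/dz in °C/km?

Γ = −ΔT/Δz = (-0.4 − (-11.95)) / (2200 − 1100) m
  = 11.55°C / 1.1 km = 10.5°C/km

10.5°C/km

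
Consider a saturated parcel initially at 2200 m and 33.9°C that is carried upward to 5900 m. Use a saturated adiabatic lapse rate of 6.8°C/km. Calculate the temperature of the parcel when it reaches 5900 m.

8.74°C

2200 → 5900 m (saturated adiabatic, 6.8°C/km): ΔT = -6.8 × 3.7 = -25.16°C → T = 8.74°C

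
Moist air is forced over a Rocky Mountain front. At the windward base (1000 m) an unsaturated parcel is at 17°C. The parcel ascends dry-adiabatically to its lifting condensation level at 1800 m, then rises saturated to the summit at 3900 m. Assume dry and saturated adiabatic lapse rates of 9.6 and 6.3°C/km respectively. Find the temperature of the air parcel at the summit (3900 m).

1000–1800 m, dry: Δz = 0.8 km ⇒ ΔT = -7.68°C; T = 9.32°C
1800–3900 m, saturated: Δz = 2.1 km ⇒ ΔT = -13.23°C; T = -3.91°C

-3.91°C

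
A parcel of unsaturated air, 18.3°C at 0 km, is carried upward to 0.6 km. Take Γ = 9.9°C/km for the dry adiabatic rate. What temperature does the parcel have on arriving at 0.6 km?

12.36°C

From 0 m to 600 m (dry adiabatic): cools by 9.9 × 0.6 = 5.94°C, giving 12.36°C.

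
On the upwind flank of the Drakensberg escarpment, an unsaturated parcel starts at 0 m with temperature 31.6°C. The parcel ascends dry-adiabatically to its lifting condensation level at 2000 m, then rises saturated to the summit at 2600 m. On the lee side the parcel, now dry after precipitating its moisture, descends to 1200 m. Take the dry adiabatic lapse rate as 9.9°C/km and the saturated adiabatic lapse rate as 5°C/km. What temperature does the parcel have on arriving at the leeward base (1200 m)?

22.66°C

0–2000 m, dry: Δz = 2 km ⇒ ΔT = -19.8°C; T = 11.8°C
2000–2600 m, saturated: Δz = 0.6 km ⇒ ΔT = -3°C; T = 8.8°C
2600–1200 m, dry descent: Δz = 1.4 km ⇒ ΔT = +13.86°C; T = 22.66°C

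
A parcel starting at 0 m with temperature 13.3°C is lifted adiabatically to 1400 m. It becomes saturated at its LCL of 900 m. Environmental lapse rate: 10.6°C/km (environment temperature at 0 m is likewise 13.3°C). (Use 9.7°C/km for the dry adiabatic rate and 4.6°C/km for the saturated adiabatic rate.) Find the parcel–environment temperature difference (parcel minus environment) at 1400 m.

+3.81°C (parcel warmer than environment)

Parcel:
  Dry to 900 m: -9.7 × 0.9 km = -8.73°C, so T = 4.57°C.
  Saturated to 1400 m: -4.6 × 0.5 km = -2.3°C, so T = 2.27°C.
Environment:
  Environment to 1400 m: -10.6 × 1.4 km = -14.84°C, so T = -1.54°C.
T_parcel − T_env = 2.27 − (-1.54) = +3.81°C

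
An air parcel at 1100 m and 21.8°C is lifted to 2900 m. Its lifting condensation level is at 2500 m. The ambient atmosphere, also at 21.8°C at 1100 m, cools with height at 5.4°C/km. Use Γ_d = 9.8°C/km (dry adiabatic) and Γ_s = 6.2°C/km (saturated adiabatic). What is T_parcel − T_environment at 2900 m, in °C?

Parcel:
  Dry to 2500 m: -9.8 × 1.4 km = -13.72°C, so T = 8.08°C.
  Saturated to 2900 m: -6.2 × 0.4 km = -2.48°C, so T = 5.6°C.
Environment:
  Environment to 2900 m: -5.4 × 1.8 km = -9.72°C, so T = 12.08°C.
T_parcel − T_env = 5.6 − 12.08 = -6.48°C

-6.48°C (parcel cooler than environment)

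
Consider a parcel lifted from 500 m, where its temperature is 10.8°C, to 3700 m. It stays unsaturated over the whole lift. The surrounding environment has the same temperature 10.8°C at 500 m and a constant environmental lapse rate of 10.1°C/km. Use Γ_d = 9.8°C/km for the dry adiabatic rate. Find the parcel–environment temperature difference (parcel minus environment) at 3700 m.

Parcel:
  500 → 3700 m (dry, 9.8°C/km): ΔT = -9.8 × 3.2 = -31.36°C → T = -20.56°C
Environment:
  500 → 3700 m (environment, 10.1°C/km): ΔT = -10.1 × 3.2 = -32.32°C → T = -21.52°C
T_parcel − T_env = -20.56 − (-21.52) = +0.96°C

+0.96°C (parcel warmer than environment)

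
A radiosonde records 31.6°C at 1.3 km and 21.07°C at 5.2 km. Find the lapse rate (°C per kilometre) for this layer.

2.7°C/km

Γ = −ΔT/Δz = (31.6 − 21.07) / (5200 − 1300) m
  = 10.53°C / 3.9 km = 2.7°C/km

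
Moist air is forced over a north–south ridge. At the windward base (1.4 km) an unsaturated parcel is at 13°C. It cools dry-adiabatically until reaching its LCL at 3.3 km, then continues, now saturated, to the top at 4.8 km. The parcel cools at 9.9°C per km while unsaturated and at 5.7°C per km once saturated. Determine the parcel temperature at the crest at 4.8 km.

-14.36°C

1400 → 3300 m (dry, 9.9°C/km): ΔT = -9.9 × 1.9 = -18.81°C → T = -5.81°C
3300 → 4800 m (saturated, 5.7°C/km): ΔT = -5.7 × 1.5 = -8.55°C → T = -14.36°C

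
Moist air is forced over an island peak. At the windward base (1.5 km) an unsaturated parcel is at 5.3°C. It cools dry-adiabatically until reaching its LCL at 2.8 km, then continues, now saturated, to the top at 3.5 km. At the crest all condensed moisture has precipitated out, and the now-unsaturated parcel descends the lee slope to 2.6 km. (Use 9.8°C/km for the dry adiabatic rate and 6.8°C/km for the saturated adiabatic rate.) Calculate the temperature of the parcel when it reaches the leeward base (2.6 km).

-3.38°C

From 1500 m to 2800 m (dry): cools by 9.8 × 1.3 = 12.74°C, giving -7.44°C.
From 2800 m to 3500 m (saturated): cools by 6.8 × 0.7 = 4.76°C, giving -12.2°C.
From 3500 m to 2600 m (dry descent): warms by 9.8 × 0.9 = 8.82°C, giving -3.38°C.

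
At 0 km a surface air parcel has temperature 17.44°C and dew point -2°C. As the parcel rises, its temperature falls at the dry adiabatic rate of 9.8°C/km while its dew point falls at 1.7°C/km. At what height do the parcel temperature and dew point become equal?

T and T_d converge at 9.8 − 1.7 = 8.1°C per km
Height above start = (17.44 − (-2)) / 8.1 = 2.4 km
LCL altitude = 0 m + 2400 m = 2400 m

2.4 km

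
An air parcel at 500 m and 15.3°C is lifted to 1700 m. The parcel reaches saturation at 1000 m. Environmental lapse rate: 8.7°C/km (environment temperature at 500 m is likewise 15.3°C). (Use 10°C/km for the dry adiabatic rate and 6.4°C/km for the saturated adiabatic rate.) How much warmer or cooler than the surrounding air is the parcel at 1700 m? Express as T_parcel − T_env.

+0.96°C (parcel warmer than environment)

Parcel:
  500 → 1000 m (dry, 10°C/km): ΔT = -10 × 0.5 = -5°C → T = 10.3°C
  1000 → 1700 m (saturated, 6.4°C/km): ΔT = -6.4 × 0.7 = -4.48°C → T = 5.82°C
Environment:
  500 → 1700 m (environment, 8.7°C/km): ΔT = -8.7 × 1.2 = -10.44°C → T = 4.86°C
T_parcel − T_env = 5.82 − 4.86 = +0.96°C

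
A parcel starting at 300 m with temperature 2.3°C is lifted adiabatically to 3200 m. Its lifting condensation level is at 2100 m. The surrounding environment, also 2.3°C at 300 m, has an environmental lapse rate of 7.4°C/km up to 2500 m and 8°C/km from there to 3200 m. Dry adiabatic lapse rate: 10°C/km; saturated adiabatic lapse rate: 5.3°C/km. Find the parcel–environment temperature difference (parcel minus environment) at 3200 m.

Parcel:
  Dry to 2100 m: -10 × 1.8 km = -18°C, so T = -15.7°C.
  Saturated to 3200 m: -5.3 × 1.1 km = -5.83°C, so T = -21.53°C.
Environment:
  Environment, lower layer to 2500 m: -7.4 × 2.2 km = -16.28°C, so T = -13.98°C.
  Environment, upper layer to 3200 m: -8 × 0.7 km = -5.6°C, so T = -19.58°C.
T_parcel − T_env = -21.53 − (-19.58) = -1.95°C

-1.95°C (parcel cooler than environment)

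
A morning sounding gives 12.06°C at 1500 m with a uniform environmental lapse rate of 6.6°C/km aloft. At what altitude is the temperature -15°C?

Height above start = (12.06 − (-15)) / 6.6 = 4.1 km
Altitude = 1500 m + 4100 m = 5600 m

5600 m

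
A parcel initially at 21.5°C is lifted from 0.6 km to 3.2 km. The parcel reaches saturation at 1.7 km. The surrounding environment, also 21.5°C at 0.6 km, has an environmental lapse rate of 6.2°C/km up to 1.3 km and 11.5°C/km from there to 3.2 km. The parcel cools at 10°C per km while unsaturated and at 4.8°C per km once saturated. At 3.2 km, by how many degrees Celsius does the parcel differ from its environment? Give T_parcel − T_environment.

Parcel:
  600 → 1700 m (dry, 10°C/km): ΔT = -10 × 1.1 = -11°C → T = 10.5°C
  1700 → 3200 m (saturated, 4.8°C/km): ΔT = -4.8 × 1.5 = -7.2°C → T = 3.3°C
Environment:
  600 → 1300 m (environment, lower layer, 6.2°C/km): ΔT = -6.2 × 0.7 = -4.34°C → T = 17.16°C
  1300 → 3200 m (environment, upper layer, 11.5°C/km): ΔT = -11.5 × 1.9 = -21.85°C → T = -4.69°C
T_parcel − T_env = 3.3 − (-4.69) = +7.99°C

+7.99°C (parcel warmer than environment)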